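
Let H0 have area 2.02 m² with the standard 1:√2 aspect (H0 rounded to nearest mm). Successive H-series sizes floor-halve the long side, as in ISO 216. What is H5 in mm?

Let H0's short side be w mm. w · w√2 = 2.02 m² = 2,020,000 mm², so w ≈ 1195.1 mm and w√2 ≈ 1690.2 mm → H0 = 1195 × 1690 mm.
H1: ⌊1690/2⌋ × 1195 = 845 × 1195 mm
H2: ⌊1195/2⌋ × 845 = 597 × 845 mm
H3: ⌊845/2⌋ × 597 = 422 × 597 mm
H4: ⌊597/2⌋ × 422 = 298 × 422 mm
H5: ⌊422/2⌋ × 298 = 211 × 298 mm

211 × 298 mm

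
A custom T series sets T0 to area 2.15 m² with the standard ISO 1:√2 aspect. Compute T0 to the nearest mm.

Let the short side be w mm. Then w · w√2 = 2.15 m² = 2,150,000 mm².
w² = 2,150,000/√2, so w ≈ 1233.0 mm; long side = w√2 ≈ 1743.7 mm.

1233 × 1744 mm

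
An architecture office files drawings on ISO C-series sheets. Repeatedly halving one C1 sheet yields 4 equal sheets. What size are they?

C3

4 = 2^2, so 2 halving steps.
C1 → C2 → … → C3 after 2 steps.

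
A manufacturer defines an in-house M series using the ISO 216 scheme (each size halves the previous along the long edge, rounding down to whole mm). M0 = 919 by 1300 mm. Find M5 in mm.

162 × 229 mm

M1: ⌊1300/2⌋ × 919 = 650 × 919 mm
M2: ⌊919/2⌋ × 650 = 459 × 650 mm
M3: ⌊650/2⌋ × 459 = 325 × 459 mm
M4: ⌊459/2⌋ × 325 = 229 × 325 mm
M5: ⌊325/2⌋ × 229 = 162 × 229 mm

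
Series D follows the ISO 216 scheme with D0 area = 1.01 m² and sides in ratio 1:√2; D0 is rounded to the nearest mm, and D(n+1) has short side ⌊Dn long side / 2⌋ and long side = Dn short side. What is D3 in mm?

298 × 422 mm

Let D0's short side be w mm. w · w√2 = 1.01 m² = 1,010,000 mm², so w ≈ 845.1 mm and w√2 ≈ 1195.1 mm → D0 = 845 × 1195 mm.
D1: ⌊1195/2⌋ × 845 = 597 × 845 mm
D2: ⌊845/2⌋ × 597 = 422 × 597 mm
D3: ⌊597/2⌋ × 422 = 298 × 422 mm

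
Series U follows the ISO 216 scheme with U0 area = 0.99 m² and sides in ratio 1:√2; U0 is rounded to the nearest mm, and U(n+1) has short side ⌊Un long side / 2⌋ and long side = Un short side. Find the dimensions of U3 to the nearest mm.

295 × 418 mm

Let U0's short side be w mm. w · w√2 = 0.99 m² = 990,000 mm², so w ≈ 836.7 mm and w√2 ≈ 1183.2 mm → U0 = 837 × 1183 mm.
U1: ⌊1183/2⌋ × 837 = 591 × 837 mm
U2: ⌊837/2⌋ × 591 = 418 × 591 mm
U3: ⌊591/2⌋ × 418 = 295 × 418 mm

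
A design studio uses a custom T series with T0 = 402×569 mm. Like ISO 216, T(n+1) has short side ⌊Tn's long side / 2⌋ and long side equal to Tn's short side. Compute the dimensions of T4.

T1: ⌊569/2⌋ × 402 = 284 × 402 mm
T2: ⌊402/2⌋ × 284 = 201 × 284 mm
T3: ⌊284/2⌋ × 201 = 142 × 201 mm
T4: ⌊201/2⌋ × 142 = 100 × 142 mm

100 × 142 mm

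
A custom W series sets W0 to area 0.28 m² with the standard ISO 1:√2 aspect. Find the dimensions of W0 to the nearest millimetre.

Let the short side be w mm. Then w · w√2 = 0.28 m² = 280,000 mm².
w² = 280,000/√2, so w ≈ 445.0 mm; long side = w√2 ≈ 629.3 mm.

445 × 629 mm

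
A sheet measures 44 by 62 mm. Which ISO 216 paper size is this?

B9 (44 × 62 mm)

Aspect ratio 62/44 ≈ 1.409 — close to the ISO √2 ≈ 1.414.
In the B-series (B0 = 1000 × 1414 mm): B9 = 44 × 62 mm.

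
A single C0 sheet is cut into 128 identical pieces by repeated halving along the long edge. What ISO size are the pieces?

128 = 2^7, so 7 halving steps.
C0 → C1 → … → C7 after 7 steps.

C7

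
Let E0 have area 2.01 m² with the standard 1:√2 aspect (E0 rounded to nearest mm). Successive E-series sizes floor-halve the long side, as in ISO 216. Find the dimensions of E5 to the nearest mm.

210 × 298 mm

Let E0's short side be w mm. w · w√2 = 2.01 m² = 2,010,000 mm², so w ≈ 1192.2 mm and w√2 ≈ 1686.0 mm → E0 = 1192 × 1686 mm.
E1: ⌊1686/2⌋ × 1192 = 843 × 1192 mm
E2: ⌊1192/2⌋ × 843 = 596 × 843 mm
E3: ⌊843/2⌋ × 596 = 421 × 596 mm
E4: ⌊596/2⌋ × 421 = 298 × 421 mm
E5: ⌊421/2⌋ × 298 = 210 × 298 mm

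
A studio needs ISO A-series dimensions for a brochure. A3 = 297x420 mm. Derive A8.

A4: ⌊420/2⌋ × 297 = 210 × 297 mm
A5: ⌊297/2⌋ × 210 = 148 × 210 mm
A6: ⌊210/2⌋ × 148 = 105 × 148 mm
A7: ⌊148/2⌋ × 105 = 74 × 105 mm
A8: ⌊105/2⌋ × 74 = 52 × 74 mm

52 × 74 mm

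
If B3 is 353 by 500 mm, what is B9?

44 × 62 mm

B4: ⌊500/2⌋ × 353 = 250 × 353 mm
B5: ⌊353/2⌋ × 250 = 176 × 250 mm
B6: ⌊250/2⌋ × 176 = 125 × 176 mm
B7: ⌊176/2⌋ × 125 = 88 × 125 mm
B8: ⌊125/2⌋ × 88 = 62 × 88 mm
B9: ⌊88/2⌋ × 62 = 44 × 62 mm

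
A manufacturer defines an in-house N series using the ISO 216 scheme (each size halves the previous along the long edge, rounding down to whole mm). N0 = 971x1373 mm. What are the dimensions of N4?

N1 = 686 × 971 mm (from N0 by 1 halving).
N2: ⌊971/2⌋ × 686 = 485 × 686 mm
N3: ⌊686/2⌋ × 485 = 343 × 485 mm
N4: ⌊485/2⌋ × 343 = 242 × 343 mm

242 × 343 mm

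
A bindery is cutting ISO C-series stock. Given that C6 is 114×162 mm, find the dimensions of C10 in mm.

28 × 40 mm

C7: ⌊162/2⌋ × 114 = 81 × 114 mm
C8: ⌊114/2⌋ × 81 = 57 × 81 mm
C9: ⌊81/2⌋ × 57 = 40 × 57 mm
C10: ⌊57/2⌋ × 40 = 28 × 40 mm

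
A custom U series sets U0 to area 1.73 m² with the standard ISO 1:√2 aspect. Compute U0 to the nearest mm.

Let the short side be w mm. Then w · w√2 = 1.73 m² = 1,730,000 mm².
w² = 1,730,000/√2, so w ≈ 1106.0 mm; long side = w√2 ≈ 1564.2 mm.

1106 × 1564 mm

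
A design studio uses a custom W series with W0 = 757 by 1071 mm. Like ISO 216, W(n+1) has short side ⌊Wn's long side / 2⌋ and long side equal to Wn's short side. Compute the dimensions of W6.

W1: ⌊1071/2⌋ × 757 = 535 × 757 mm
W2: ⌊757/2⌋ × 535 = 378 × 535 mm
W3: ⌊535/2⌋ × 378 = 267 × 378 mm
W4: ⌊378/2⌋ × 267 = 189 × 267 mm
W5: ⌊267/2⌋ × 189 = 133 × 189 mm
W6: ⌊189/2⌋ × 133 = 94 × 133 mm

94 × 133 mm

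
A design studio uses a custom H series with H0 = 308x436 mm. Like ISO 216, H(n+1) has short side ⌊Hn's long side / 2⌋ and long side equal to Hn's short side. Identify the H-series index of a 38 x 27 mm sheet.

H0: 308 × 436 mm
H1: 218 × 308 mm
H2: 154 × 218 mm
H3: 109 × 154 mm
H4: 77 × 109 mm
H5: 54 × 77 mm
H6: 38 × 54 mm
H7: 27 × 38 mm
H8: 19 × 27 mm
→ matches H7.

H7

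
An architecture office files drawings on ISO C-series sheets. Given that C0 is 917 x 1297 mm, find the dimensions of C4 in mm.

229 × 324 mm

C1: ⌊1297/2⌋ × 917 = 648 × 917 mm
C2: ⌊917/2⌋ × 648 = 458 × 648 mm
C3: ⌊648/2⌋ × 458 = 324 × 458 mm
C4: ⌊458/2⌋ × 324 = 229 × 324 mm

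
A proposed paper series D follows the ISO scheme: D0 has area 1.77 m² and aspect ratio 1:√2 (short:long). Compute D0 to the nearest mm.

1119 × 1582 mm

Let the short side be w mm. Then w · w√2 = 1.77 m² = 1,770,000 mm².
w² = 1,770,000/√2, so w ≈ 1118.7 mm; long side = w√2 ≈ 1582.1 mm.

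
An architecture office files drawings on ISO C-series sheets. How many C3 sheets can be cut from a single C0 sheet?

8

C0 = 917 × 1297 mm; C3 = 324 × 458 mm.
Each halving step doubles the count; 3 steps from C0 to C3.
2^3 = 8.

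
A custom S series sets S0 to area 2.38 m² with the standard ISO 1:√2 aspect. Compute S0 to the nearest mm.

Let the short side be w mm. Then w · w√2 = 2.38 m² = 2,380,000 mm².
w² = 2,380,000/√2, so w ≈ 1297.3 mm; long side = w√2 ≈ 1834.6 mm.

1297 × 1835 mm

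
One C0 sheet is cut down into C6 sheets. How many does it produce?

64

Each ISO step halves the sheet: 1 × C0 → 2 × C1 → 4 × C2 → 8 × C3 → …
From C0 to C6 is 6 halving steps: 2^6 = 64.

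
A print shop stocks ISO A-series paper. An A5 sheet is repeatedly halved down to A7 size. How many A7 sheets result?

4

A5 = 148 × 210 mm; A7 = 74 × 105 mm.
Each halving step doubles the count; 2 steps from A5 to A7.
2^2 = 4.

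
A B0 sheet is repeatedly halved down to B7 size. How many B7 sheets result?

128

Each ISO step halves the sheet: 1 × B0 → 2 × B1 → 4 × B2 → 8 × B3 → …
From B0 to B7 is 7 halving steps: 2^7 = 128.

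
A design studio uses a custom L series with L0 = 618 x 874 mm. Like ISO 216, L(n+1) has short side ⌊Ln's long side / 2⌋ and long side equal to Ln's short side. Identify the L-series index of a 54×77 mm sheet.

L0: 618 × 874 mm
L1: 437 × 618 mm
L2: 309 × 437 mm
L3: 218 × 309 mm
L4: 154 × 218 mm
L5: 109 × 154 mm
L6: 77 × 109 mm
L7: 54 × 77 mm
L8: 38 × 54 mm
→ matches L7.

L7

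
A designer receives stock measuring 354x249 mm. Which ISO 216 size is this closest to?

Aspect ratio 354/249 ≈ 1.422 — close to the ISO √2 ≈ 1.414.
In the B-series (B0 = 1000 × 1414 mm): B4 = 250 × 353 mm.
Off by 2 mm total — nearest standard size.

B4 (250 × 353 mm)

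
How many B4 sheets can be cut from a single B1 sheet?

8

Each ISO step halves the sheet: 1 × B1 → 2 × B2 → 4 × B3 → 8 × B4
From B1 to B4 is 3 halving steps: 2^3 = 8.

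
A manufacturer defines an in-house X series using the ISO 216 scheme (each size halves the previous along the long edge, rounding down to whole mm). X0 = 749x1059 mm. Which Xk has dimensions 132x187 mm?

X0: 749 × 1059 mm
X1: 529 × 749 mm
X2: 374 × 529 mm
X3: 264 × 374 mm
X4: 187 × 264 mm
X5: 132 × 187 mm
X6: 93 × 132 mm
→ matches X5.

X5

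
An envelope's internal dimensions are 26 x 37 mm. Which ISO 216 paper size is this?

A10 (26 × 37 mm)

Aspect ratio 37/26 ≈ 1.423 — close to the ISO √2 ≈ 1.414.
In the A-series (A0 area = 1 m²): A10 = 26 × 37 mm.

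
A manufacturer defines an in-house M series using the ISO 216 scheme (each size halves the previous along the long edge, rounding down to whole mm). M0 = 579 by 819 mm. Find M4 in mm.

M1: ⌊819/2⌋ × 579 = 409 × 579 mm
M2: ⌊579/2⌋ × 409 = 289 × 409 mm
M3: ⌊409/2⌋ × 289 = 204 × 289 mm
M4: ⌊289/2⌋ × 204 = 144 × 204 mm

144 × 204 mm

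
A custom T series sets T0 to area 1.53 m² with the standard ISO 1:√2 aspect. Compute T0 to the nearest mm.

1040 × 1471 mm

Let the short side be w mm. Then w · w√2 = 1.53 m² = 1,530,000 mm².
w² = 1,530,000/√2, so w ≈ 1040.1 mm; long side = w√2 ≈ 1471.0 mm.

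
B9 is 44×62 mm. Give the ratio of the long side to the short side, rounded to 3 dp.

62 / 44 = 1.409
ISO 216 targets √2 ≈ 1.414; the -0.005 deviation is from mm rounding.

1.409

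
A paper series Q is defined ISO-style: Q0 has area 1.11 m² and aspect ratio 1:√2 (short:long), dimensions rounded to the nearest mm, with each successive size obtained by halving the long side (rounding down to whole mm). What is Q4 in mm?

221 × 313 mm

Let Q0's short side be w mm. w · w√2 = 1.11 m² = 1,110,000 mm², so w ≈ 885.9 mm and w√2 ≈ 1252.9 mm → Q0 = 886 × 1253 mm.
Q1: ⌊1253/2⌋ × 886 = 626 × 886 mm
Q2: ⌊886/2⌋ × 626 = 443 × 626 mm
Q3: ⌊626/2⌋ × 443 = 313 × 443 mm
Q4: ⌊443/2⌋ × 313 = 221 × 313 mm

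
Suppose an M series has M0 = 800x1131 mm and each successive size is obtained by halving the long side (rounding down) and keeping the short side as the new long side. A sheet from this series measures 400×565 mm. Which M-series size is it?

M2

M0: 800 × 1131 mm
M1: 565 × 800 mm
M2: 400 × 565 mm
M3: 282 × 400 mm
→ matches M2.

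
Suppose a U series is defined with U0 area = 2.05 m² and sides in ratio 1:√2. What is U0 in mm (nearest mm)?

1204 × 1703 mm

Let the short side be w mm. Then w · w√2 = 2.05 m² = 2,050,000 mm².
w² = 2,050,000/√2, so w ≈ 1204.0 mm; long side = w√2 ≈ 1702.7 mm.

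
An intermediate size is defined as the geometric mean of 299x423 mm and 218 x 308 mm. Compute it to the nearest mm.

255 × 361 mm

Short side: √(299 · 218) = √65182 ≈ 255.3 → 255 mm
Long side: √(423 · 308) = √130284 ≈ 360.9 → 361 mm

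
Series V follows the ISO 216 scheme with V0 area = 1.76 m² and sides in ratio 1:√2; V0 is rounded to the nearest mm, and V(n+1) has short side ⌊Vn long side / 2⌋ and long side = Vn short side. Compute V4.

Let V0's short side be w mm. w · w√2 = 1.76 m² = 1,760,000 mm², so w ≈ 1115.6 mm and w√2 ≈ 1577.7 mm → V0 = 1116 × 1578 mm.
V1: ⌊1578/2⌋ × 1116 = 789 × 1116 mm
V2: ⌊1116/2⌋ × 789 = 558 × 789 mm
V3: ⌊789/2⌋ × 558 = 394 × 558 mm
V4: ⌊558/2⌋ × 394 = 279 × 394 mm

279 × 394 mm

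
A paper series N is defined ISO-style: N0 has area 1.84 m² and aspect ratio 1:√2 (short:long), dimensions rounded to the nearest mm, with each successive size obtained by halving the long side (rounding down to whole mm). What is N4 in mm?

285 × 403 mm

Let N0's short side be w mm. w · w√2 = 1.84 m² = 1,840,000 mm², so w ≈ 1140.6 mm and w√2 ≈ 1613.1 mm → N0 = 1141 × 1613 mm.
N1: ⌊1613/2⌋ × 1141 = 806 × 1141 mm
N2: ⌊1141/2⌋ × 806 = 570 × 806 mm
N3: ⌊806/2⌋ × 570 = 403 × 570 mm
N4: ⌊570/2⌋ × 403 = 285 × 403 mm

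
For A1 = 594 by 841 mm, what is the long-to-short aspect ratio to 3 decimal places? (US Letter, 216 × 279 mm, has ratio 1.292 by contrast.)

841 / 594 = 1.416
ISO 216 targets √2 ≈ 1.414; the +0.002 deviation is from mm rounding.

1.416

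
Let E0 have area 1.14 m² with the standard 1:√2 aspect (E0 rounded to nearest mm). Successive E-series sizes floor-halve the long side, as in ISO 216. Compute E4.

224 × 317 mm

Let E0's short side be w mm. w · w√2 = 1.14 m² = 1,140,000 mm², so w ≈ 897.8 mm and w√2 ≈ 1269.7 mm → E0 = 898 × 1270 mm.
E1: ⌊1270/2⌋ × 898 = 635 × 898 mm
E2: ⌊898/2⌋ × 635 = 449 × 635 mm
E3: ⌊635/2⌋ × 449 = 317 × 449 mm
E4: ⌊449/2⌋ × 317 = 224 × 317 mm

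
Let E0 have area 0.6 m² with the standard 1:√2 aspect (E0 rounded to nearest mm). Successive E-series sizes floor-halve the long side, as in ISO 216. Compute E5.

115 × 162 mm

Let E0's short side be w mm. w · w√2 = 0.6 m² = 600,000 mm², so w ≈ 651.4 mm and w√2 ≈ 921.2 mm → E0 = 651 × 921 mm.
E1: ⌊921/2⌋ × 651 = 460 × 651 mm
E2: ⌊651/2⌋ × 460 = 325 × 460 mm
E3: ⌊460/2⌋ × 325 = 230 × 325 mm
E4: ⌊325/2⌋ × 230 = 162 × 230 mm
E5: ⌊230/2⌋ × 162 = 115 × 162 mm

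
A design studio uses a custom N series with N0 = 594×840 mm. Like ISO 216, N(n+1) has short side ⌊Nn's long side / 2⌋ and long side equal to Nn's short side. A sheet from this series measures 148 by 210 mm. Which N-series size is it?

N4

N0: 594 × 840 mm
N1: 420 × 594 mm
N2: 297 × 420 mm
N3: 210 × 297 mm
N4: 148 × 210 mm
N5: 105 × 148 mm
→ matches N4.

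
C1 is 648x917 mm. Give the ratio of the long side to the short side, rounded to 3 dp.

917 / 648 = 1.415
Matches √2 ≈ 1.414 — the ISO 216 defining ratio.

1.415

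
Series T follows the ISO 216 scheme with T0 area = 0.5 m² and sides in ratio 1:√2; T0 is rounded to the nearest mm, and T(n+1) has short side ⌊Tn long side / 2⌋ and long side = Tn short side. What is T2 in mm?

297 × 420 mm

Let T0's short side be w mm. w · w√2 = 0.5 m² = 500,000 mm², so w ≈ 594.6 mm and w√2 ≈ 840.9 mm → T0 = 595 × 841 mm.
T1: ⌊841/2⌋ × 595 = 420 × 595 mm
T2: ⌊595/2⌋ × 420 = 297 × 420 mm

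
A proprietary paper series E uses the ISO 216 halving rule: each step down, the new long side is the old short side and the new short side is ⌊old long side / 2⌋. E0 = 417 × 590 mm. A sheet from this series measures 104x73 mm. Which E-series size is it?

E5

E0: 417 × 590 mm
E1: 295 × 417 mm
E2: 208 × 295 mm
E3: 147 × 208 mm
E4: 104 × 147 mm
E5: 73 × 104 mm
E6: 52 × 73 mm
→ matches E5.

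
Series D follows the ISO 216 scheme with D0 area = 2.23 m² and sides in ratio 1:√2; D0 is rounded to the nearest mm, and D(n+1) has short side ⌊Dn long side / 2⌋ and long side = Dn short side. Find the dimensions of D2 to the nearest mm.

Let D0's short side be w mm. w · w√2 = 2.23 m² = 2,230,000 mm², so w ≈ 1255.7 mm and w√2 ≈ 1775.9 mm → D0 = 1256 × 1776 mm.
D1: ⌊1776/2⌋ × 1256 = 888 × 1256 mm
D2: ⌊1256/2⌋ × 888 = 628 × 888 mm

628 × 888 mm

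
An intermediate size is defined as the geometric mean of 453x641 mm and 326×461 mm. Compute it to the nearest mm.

384 × 544 mm

Short side: √(453 · 326) = √147678 ≈ 384.3 → 384 mm
Long side: √(641 · 461) = √295501 ≈ 543.6 → 544 mm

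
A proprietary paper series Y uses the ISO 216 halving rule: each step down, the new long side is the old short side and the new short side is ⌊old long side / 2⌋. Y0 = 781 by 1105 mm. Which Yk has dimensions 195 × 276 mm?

Y0: 781 × 1105 mm
Y1: 552 × 781 mm
Y2: 390 × 552 mm
Y3: 276 × 390 mm
Y4: 195 × 276 mm
Y5: 138 × 195 mm
→ matches Y4.

Y4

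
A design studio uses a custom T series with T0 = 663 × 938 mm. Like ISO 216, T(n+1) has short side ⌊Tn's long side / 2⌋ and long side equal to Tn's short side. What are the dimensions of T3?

234 × 331 mm

T1: ⌊938/2⌋ × 663 = 469 × 663 mm
T2: ⌊663/2⌋ × 469 = 331 × 469 mm
T3: ⌊469/2⌋ × 331 = 234 × 331 mm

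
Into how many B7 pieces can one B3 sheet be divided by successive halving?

B3 = 353 × 500 mm; B7 = 88 × 125 mm.
Each halving step doubles the count; 4 steps from B3 to B7.
2^4 = 16.

16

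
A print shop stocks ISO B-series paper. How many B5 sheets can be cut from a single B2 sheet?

8

B2 = 500 × 707 mm; B5 = 176 × 250 mm.
Each halving step doubles the count; 3 steps from B2 to B5.
2^3 = 8.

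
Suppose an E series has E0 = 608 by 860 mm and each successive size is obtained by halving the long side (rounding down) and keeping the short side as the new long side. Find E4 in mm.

E1: ⌊860/2⌋ × 608 = 430 × 608 mm
E2: ⌊608/2⌋ × 430 = 304 × 430 mm
E3: ⌊430/2⌋ × 304 = 215 × 304 mm
E4: ⌊304/2⌋ × 215 = 152 × 215 mm

152 × 215 mm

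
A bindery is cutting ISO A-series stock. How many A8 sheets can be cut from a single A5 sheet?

A5 = 148 × 210 mm; A8 = 52 × 74 mm.
Each halving step doubles the count; 3 steps from A5 to A8.
2^3 = 8.

8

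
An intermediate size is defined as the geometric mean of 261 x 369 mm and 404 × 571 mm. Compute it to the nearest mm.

325 × 459 mm

Short side: √(261 · 404) = √105444 ≈ 324.7 → 325 mm
Long side: √(369 · 571) = √210699 ≈ 459.0 → 459 mm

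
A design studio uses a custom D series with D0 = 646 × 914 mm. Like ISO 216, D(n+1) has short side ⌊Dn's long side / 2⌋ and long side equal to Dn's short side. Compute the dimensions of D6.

80 × 114 mm

D1: ⌊914/2⌋ × 646 = 457 × 646 mm
D2: ⌊646/2⌋ × 457 = 323 × 457 mm
D3: ⌊457/2⌋ × 323 = 228 × 323 mm
D4: ⌊323/2⌋ × 228 = 161 × 228 mm
D5: ⌊228/2⌋ × 161 = 114 × 161 mm
D6: ⌊161/2⌋ × 114 = 80 × 114 mm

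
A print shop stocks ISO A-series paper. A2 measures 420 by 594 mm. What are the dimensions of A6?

105 × 148 mm

A3: ⌊594/2⌋ × 420 = 297 × 420 mm
A4: ⌊420/2⌋ × 297 = 210 × 297 mm
A5: ⌊297/2⌋ × 210 = 148 × 210 mm
A6: ⌊210/2⌋ × 148 = 105 × 148 mm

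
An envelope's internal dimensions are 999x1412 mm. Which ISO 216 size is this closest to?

B0 (1000 × 1414 mm)

Aspect ratio 1412/999 ≈ 1.413 — close to the ISO √2 ≈ 1.414.
In the B-series (B0 = 1000 × 1414 mm): B0 = 1000 × 1414 mm.
Off by 3 mm total — nearest standard size.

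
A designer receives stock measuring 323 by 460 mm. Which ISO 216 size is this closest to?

Aspect ratio 460/323 ≈ 1.424 — close to the ISO √2 ≈ 1.414.
In the C-series (envelope sizes, between A and B): C3 = 324 × 458 mm.
Off by 3 mm total — nearest standard size.

C3 (324 × 458 mm)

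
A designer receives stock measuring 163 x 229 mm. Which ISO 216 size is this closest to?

Aspect ratio 229/163 ≈ 1.405 — close to the ISO √2 ≈ 1.414.
In the C-series (envelope sizes, between A and B): C5 = 162 × 229 mm.
Off by 1 mm total — nearest standard size.

C5 (162 × 229 mm)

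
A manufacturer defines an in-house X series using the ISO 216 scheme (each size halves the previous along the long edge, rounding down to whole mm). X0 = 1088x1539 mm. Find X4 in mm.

X1: ⌊1539/2⌋ × 1088 = 769 × 1088 mm
X2: ⌊1088/2⌋ × 769 = 544 × 769 mm
X3: ⌊769/2⌋ × 544 = 384 × 544 mm
X4: ⌊544/2⌋ × 384 = 272 × 384 mm

272 × 384 mm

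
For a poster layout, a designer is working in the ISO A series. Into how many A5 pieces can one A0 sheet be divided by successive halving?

32

A0 = 841 × 1189 mm; A5 = 148 × 210 mm.
Each halving step doubles the count; 5 steps from A0 to A5.
2^5 = 32.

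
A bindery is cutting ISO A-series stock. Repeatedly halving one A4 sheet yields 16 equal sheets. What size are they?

A8

16 = 2^4, so 4 halving steps.
A4 → A5 → … → A8 after 4 steps.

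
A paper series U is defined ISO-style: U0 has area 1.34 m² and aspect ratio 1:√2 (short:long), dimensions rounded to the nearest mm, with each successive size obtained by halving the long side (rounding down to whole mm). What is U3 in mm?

344 × 486 mm

Let U0's short side be w mm. w · w√2 = 1.34 m² = 1,340,000 mm², so w ≈ 973.4 mm and w√2 ≈ 1376.6 mm → U0 = 973 × 1377 mm.
U1: ⌊1377/2⌋ × 973 = 688 × 973 mm
U2: ⌊973/2⌋ × 688 = 486 × 688 mm
U3: ⌊688/2⌋ × 486 = 344 × 486 mm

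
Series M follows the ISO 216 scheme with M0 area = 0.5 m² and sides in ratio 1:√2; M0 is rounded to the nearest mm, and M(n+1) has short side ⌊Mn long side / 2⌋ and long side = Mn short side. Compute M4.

Let M0's short side be w mm. w · w√2 = 0.5 m² = 500,000 mm², so w ≈ 594.6 mm and w√2 ≈ 840.9 mm → M0 = 595 × 841 mm.
M1: ⌊841/2⌋ × 595 = 420 × 595 mm
M2: ⌊595/2⌋ × 420 = 297 × 420 mm
M3: ⌊420/2⌋ × 297 = 210 × 297 mm
M4: ⌊297/2⌋ × 210 = 148 × 210 mm

148 × 210 mm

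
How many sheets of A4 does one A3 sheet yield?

2

Each ISO step halves the sheet: 1 × A3 → 2 × A4
From A3 to A4 is 1 halving step: 2^1 = 2.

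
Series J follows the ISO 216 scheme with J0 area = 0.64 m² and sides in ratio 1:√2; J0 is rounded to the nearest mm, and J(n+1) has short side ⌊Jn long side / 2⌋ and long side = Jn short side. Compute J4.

168 × 237 mm

Let J0's short side be w mm. w · w√2 = 0.64 m² = 640,000 mm², so w ≈ 672.7 mm and w√2 ≈ 951.4 mm → J0 = 673 × 951 mm.
J1: ⌊951/2⌋ × 673 = 475 × 673 mm
J2: ⌊673/2⌋ × 475 = 336 × 475 mm
J3: ⌊475/2⌋ × 336 = 237 × 336 mm
J4: ⌊336/2⌋ × 237 = 168 × 237 mm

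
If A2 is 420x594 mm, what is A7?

A3: ⌊594/2⌋ × 420 = 297 × 420 mm
A4: ⌊420/2⌋ × 297 = 210 × 297 mm
A5: ⌊297/2⌋ × 210 = 148 × 210 mm
A6: ⌊210/2⌋ × 148 = 105 × 148 mm
A7: ⌊148/2⌋ × 105 = 74 × 105 mm

74 × 105 mm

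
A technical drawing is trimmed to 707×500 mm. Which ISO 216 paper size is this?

Aspect ratio 707/500 ≈ 1.414 — close to the ISO √2 ≈ 1.414.
In the B-series (B0 = 1000 × 1414 mm): B2 = 500 × 707 mm.

B2 (500 × 707 mm)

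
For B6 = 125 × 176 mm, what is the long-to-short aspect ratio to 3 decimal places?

1.408

176 / 125 = 1.408
ISO 216 targets √2 ≈ 1.414; the -0.006 deviation is from mm rounding.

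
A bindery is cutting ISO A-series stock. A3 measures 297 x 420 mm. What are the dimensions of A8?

A4: ⌊420/2⌋ × 297 = 210 × 297 mm
A5: ⌊297/2⌋ × 210 = 148 × 210 mm
A6: ⌊210/2⌋ × 148 = 105 × 148 mm
A7: ⌊148/2⌋ × 105 = 74 × 105 mm
A8: ⌊105/2⌋ × 74 = 52 × 74 mm

52 × 74 mm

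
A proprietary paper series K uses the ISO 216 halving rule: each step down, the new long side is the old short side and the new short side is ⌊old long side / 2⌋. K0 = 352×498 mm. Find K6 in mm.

K1: ⌊498/2⌋ × 352 = 249 × 352 mm
K2: ⌊352/2⌋ × 249 = 176 × 249 mm
K3: ⌊249/2⌋ × 176 = 124 × 176 mm
K4: ⌊176/2⌋ × 124 = 88 × 124 mm
K5: ⌊124/2⌋ × 88 = 62 × 88 mm
K6: ⌊88/2⌋ × 62 = 44 × 62 mm

44 × 62 mm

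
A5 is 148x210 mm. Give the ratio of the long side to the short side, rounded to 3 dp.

210 / 148 = 1.419
ISO 216 targets √2 ≈ 1.414; the +0.005 deviation is from mm rounding.

1.419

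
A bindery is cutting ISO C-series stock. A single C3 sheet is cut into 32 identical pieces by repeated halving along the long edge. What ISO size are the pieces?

C8

32 = 2^5, so 5 halving steps.
C3 → C4 → … → C8 after 5 steps.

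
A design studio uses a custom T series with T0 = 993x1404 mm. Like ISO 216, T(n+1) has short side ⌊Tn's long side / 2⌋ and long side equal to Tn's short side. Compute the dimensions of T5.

175 × 248 mm

T1: ⌊1404/2⌋ × 993 = 702 × 993 mm
T2: ⌊993/2⌋ × 702 = 496 × 702 mm
T3: ⌊702/2⌋ × 496 = 351 × 496 mm
T4: ⌊496/2⌋ × 351 = 248 × 351 mm
T5: ⌊351/2⌋ × 248 = 175 × 248 mm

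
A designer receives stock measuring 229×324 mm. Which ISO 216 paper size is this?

Aspect ratio 324/229 ≈ 1.415 — close to the ISO √2 ≈ 1.414.
In the C-series (envelope sizes, between A and B): C4 = 229 × 324 mm.

C4 (229 × 324 mm)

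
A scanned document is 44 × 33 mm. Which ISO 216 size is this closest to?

B10 (31 × 44 mm)

Aspect ratio 44/33 ≈ 1.333 (ISO target is √2 ≈ 1.414).
In the B-series (B0 = 1000 × 1414 mm): B10 = 31 × 44 mm.
Off by 2 mm total — nearest standard size.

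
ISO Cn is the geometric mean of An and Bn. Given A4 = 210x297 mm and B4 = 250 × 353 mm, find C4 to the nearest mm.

229 × 324 mm

Short side: √(210 · 250) = √52500 ≈ 229.1 → 229 mm
Long side: √(297 · 353) = √104841 ≈ 323.8 → 324 mm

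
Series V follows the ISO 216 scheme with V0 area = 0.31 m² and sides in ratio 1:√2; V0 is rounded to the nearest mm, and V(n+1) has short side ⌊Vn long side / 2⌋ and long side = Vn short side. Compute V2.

234 × 331 mm

Let V0's short side be w mm. w · w√2 = 0.31 m² = 310,000 mm², so w ≈ 468.2 mm and w√2 ≈ 662.1 mm → V0 = 468 × 662 mm.
V1: ⌊662/2⌋ × 468 = 331 × 468 mm
V2: ⌊468/2⌋ × 331 = 234 × 331 mm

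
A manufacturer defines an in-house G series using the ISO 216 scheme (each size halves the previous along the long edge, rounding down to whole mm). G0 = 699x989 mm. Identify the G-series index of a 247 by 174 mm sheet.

G4

G0: 699 × 989 mm
G1: 494 × 699 mm
G2: 349 × 494 mm
G3: 247 × 349 mm
G4: 174 × 247 mm
G5: 123 × 174 mm
→ matches G4.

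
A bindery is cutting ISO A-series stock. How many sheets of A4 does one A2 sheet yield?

4

Each ISO step halves the sheet: 1 × A2 → 2 × A3 → 4 × A4
From A2 to A4 is 2 halving steps: 2^2 = 4.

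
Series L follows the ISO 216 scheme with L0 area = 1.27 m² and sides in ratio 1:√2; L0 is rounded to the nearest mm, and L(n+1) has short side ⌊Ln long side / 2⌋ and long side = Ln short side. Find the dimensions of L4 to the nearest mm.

237 × 335 mm

Let L0's short side be w mm. w · w√2 = 1.27 m² = 1,270,000 mm², so w ≈ 947.6 mm and w√2 ≈ 1340.2 mm → L0 = 948 × 1340 mm.
L1: ⌊1340/2⌋ × 948 = 670 × 948 mm
L2: ⌊948/2⌋ × 670 = 474 × 670 mm
L3: ⌊670/2⌋ × 474 = 335 × 474 mm
L4: ⌊474/2⌋ × 335 = 237 × 335 mm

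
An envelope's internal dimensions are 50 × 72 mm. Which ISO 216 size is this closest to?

Aspect ratio 72/50 ≈ 1.440 (ISO target is √2 ≈ 1.414).
In the A-series (A0 area = 1 m²): A8 = 52 × 74 mm.
Off by 4 mm total — nearest standard size.

A8 (52 × 74 mm)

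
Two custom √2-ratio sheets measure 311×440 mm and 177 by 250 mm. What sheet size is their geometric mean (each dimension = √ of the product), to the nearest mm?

Short side: √(311 · 177) = √55047 ≈ 234.6 → 235 mm
Long side: √(440 · 250) = √110000 ≈ 331.7 → 332 mm

235 × 332 mm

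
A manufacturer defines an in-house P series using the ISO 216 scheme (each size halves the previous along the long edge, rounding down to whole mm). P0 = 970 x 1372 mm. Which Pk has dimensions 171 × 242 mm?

P0: 970 × 1372 mm
P1: 686 × 970 mm
P2: 485 × 686 mm
P3: 343 × 485 mm
P4: 242 × 343 mm
P5: 171 × 242 mm
P6: 121 × 171 mm
→ matches P5.

P5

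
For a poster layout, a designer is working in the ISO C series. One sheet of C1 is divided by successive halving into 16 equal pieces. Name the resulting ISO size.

16 = 2^4, so 4 halving steps.
C1 → C2 → … → C5 after 4 steps.

C5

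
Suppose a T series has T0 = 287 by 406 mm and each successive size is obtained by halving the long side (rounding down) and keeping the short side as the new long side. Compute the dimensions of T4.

71 × 101 mm

T1: ⌊406/2⌋ × 287 = 203 × 287 mm
T2: ⌊287/2⌋ × 203 = 143 × 203 mm
T3: ⌊203/2⌋ × 143 = 101 × 143 mm
T4: ⌊143/2⌋ × 101 = 71 × 101 mm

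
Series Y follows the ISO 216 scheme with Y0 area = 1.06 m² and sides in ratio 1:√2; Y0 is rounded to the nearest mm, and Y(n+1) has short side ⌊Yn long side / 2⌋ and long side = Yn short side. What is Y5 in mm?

Let Y0's short side be w mm. w · w√2 = 1.06 m² = 1,060,000 mm², so w ≈ 865.8 mm and w√2 ≈ 1224.4 mm → Y0 = 866 × 1224 mm.
Y1: ⌊1224/2⌋ × 866 = 612 × 866 mm
Y2: ⌊866/2⌋ × 612 = 433 × 612 mm
Y3: ⌊612/2⌋ × 433 = 306 × 433 mm
Y4: ⌊433/2⌋ × 306 = 216 × 306 mm
Y5: ⌊306/2⌋ × 216 = 153 × 216 mm

153 × 216 mm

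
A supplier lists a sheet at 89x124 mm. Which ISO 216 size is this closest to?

B7 (88 × 125 mm)

Aspect ratio 124/89 ≈ 1.393 (ISO target is √2 ≈ 1.414).
In the B-series (B0 = 1000 × 1414 mm): B7 = 88 × 125 mm.
Off by 2 mm total — nearest standard size.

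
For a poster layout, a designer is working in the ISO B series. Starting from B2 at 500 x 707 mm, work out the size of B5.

B3: ⌊707/2⌋ × 500 = 353 × 500 mm
B4: ⌊500/2⌋ × 353 = 250 × 353 mm
B5: ⌊353/2⌋ × 250 = 176 × 250 mm

176 × 250 mm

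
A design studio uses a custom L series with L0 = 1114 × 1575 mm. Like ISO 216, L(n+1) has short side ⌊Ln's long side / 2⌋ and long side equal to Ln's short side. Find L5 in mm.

L1: ⌊1575/2⌋ × 1114 = 787 × 1114 mm
L2: ⌊1114/2⌋ × 787 = 557 × 787 mm
L3: ⌊787/2⌋ × 557 = 393 × 557 mm
L4: ⌊557/2⌋ × 393 = 278 × 393 mm
L5: ⌊393/2⌋ × 278 = 196 × 278 mm

196 × 278 mm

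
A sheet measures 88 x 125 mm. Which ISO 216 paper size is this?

B7 (88 × 125 mm)

Aspect ratio 125/88 ≈ 1.420 — close to the ISO √2 ≈ 1.414.
In the B-series (B0 = 1000 × 1414 mm): B7 = 88 × 125 mm.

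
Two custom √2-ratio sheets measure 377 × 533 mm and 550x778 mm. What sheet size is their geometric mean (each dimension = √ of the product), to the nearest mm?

Short side: √(377 · 550) = √207350 ≈ 455.4 → 455 mm
Long side: √(533 · 778) = √414674 ≈ 644.0 → 644 mm

455 × 644 mm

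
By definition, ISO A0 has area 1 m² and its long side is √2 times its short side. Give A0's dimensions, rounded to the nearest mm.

Let the short side be w mm. Then the long side is w√2 and w · w√2 = 10⁶ mm².
w² = 10⁶/√2, so w = 1000 / 2^(1/4) ≈ 840.9 mm; long side = 1000 · 2^(1/4) ≈ 1189.2 mm.

841 × 1189 mm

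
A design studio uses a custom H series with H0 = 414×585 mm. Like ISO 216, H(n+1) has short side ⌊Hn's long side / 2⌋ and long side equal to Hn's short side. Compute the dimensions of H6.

51 × 73 mm

H1: ⌊585/2⌋ × 414 = 292 × 414 mm
H2: ⌊414/2⌋ × 292 = 207 × 292 mm
H3: ⌊292/2⌋ × 207 = 146 × 207 mm
H4: ⌊207/2⌋ × 146 = 103 × 146 mm
H5: ⌊146/2⌋ × 103 = 73 × 103 mm
H6: ⌊103/2⌋ × 73 = 51 × 73 mm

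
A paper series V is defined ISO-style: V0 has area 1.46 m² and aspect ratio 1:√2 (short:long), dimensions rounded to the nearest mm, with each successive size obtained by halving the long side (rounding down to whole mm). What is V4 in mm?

Let V0's short side be w mm. w · w√2 = 1.46 m² = 1,460,000 mm², so w ≈ 1016.1 mm and w√2 ≈ 1436.9 mm → V0 = 1016 × 1437 mm.
V1: ⌊1437/2⌋ × 1016 = 718 × 1016 mm
V2: ⌊1016/2⌋ × 718 = 508 × 718 mm
V3: ⌊718/2⌋ × 508 = 359 × 508 mm
V4: ⌊508/2⌋ × 359 = 254 × 359 mm

254 × 359 mm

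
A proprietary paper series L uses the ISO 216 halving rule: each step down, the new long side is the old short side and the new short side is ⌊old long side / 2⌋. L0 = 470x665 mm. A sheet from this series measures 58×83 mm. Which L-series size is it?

L0: 470 × 665 mm
L1: 332 × 470 mm
L2: 235 × 332 mm
L3: 166 × 235 mm
L4: 117 × 166 mm
L5: 83 × 117 mm
L6: 58 × 83 mm
L7: 41 × 58 mm
→ matches L6.

L6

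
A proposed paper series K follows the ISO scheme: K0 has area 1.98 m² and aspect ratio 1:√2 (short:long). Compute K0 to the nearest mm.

1183 × 1673 mm

Let the short side be w mm. Then w · w√2 = 1.98 m² = 1,980,000 mm².
w² = 1,980,000/√2, so w ≈ 1183.2 mm; long side = w√2 ≈ 1673.4 mm.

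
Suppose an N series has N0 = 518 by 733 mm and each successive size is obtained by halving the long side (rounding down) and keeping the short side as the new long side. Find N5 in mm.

91 × 129 mm

N1 = 366 × 518 mm (from N0 by 1 halving).
N2: ⌊518/2⌋ × 366 = 259 × 366 mm
N3: ⌊366/2⌋ × 259 = 183 × 259 mm
N4: ⌊259/2⌋ × 183 = 129 × 183 mm
N5: ⌊183/2⌋ × 129 = 91 × 129 mm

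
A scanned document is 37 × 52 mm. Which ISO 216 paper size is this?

A9 (37 × 52 mm)

Aspect ratio 52/37 ≈ 1.405 — close to the ISO √2 ≈ 1.414.
In the A-series (A0 area = 1 m²): A9 = 37 × 52 mm.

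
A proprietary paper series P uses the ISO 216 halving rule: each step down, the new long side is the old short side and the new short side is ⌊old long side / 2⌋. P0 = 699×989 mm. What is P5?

P1: ⌊989/2⌋ × 699 = 494 × 699 mm
P2: ⌊699/2⌋ × 494 = 349 × 494 mm
P3: ⌊494/2⌋ × 349 = 247 × 349 mm
P4: ⌊349/2⌋ × 247 = 174 × 247 mm
P5: ⌊247/2⌋ × 174 = 123 × 174 mm

123 × 174 mm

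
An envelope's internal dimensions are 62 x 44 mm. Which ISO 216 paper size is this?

Aspect ratio 62/44 ≈ 1.409 — close to the ISO √2 ≈ 1.414.
In the B-series (B0 = 1000 × 1414 mm): B9 = 44 × 62 mm.

B9 (44 × 62 mm)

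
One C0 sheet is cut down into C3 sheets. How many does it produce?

C0 = 917 × 1297 mm; C3 = 324 × 458 mm.
Each halving step doubles the count; 3 steps from C0 to C3.
2^3 = 8.

8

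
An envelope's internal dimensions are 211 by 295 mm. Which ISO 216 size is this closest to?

Aspect ratio 295/211 ≈ 1.398 (ISO target is √2 ≈ 1.414).
In the A-series (A0 area = 1 m²): A4 = 210 × 297 mm.
Off by 3 mm total — nearest standard size.

A4 (210 × 297 mm)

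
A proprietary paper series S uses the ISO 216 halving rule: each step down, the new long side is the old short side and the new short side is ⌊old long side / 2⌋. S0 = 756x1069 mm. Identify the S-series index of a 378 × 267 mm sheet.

S0: 756 × 1069 mm
S1: 534 × 756 mm
S2: 378 × 534 mm
S3: 267 × 378 mm
S4: 189 × 267 mm
→ matches S3.

S3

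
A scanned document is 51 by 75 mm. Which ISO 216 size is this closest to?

A8 (52 × 74 mm)

Aspect ratio 75/51 ≈ 1.471 (ISO target is √2 ≈ 1.414).
In the A-series (A0 area = 1 m²): A8 = 52 × 74 mm.
Off by 2 mm total — nearest standard size.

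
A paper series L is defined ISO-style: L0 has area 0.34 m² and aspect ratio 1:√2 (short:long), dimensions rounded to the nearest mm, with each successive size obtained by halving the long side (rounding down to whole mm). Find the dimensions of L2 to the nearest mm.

245 × 346 mm

Let L0's short side be w mm. w · w√2 = 0.34 m² = 340,000 mm², so w ≈ 490.3 mm and w√2 ≈ 693.4 mm → L0 = 490 × 693 mm.
L1: ⌊693/2⌋ × 490 = 346 × 490 mm
L2: ⌊490/2⌋ × 346 = 245 × 346 mm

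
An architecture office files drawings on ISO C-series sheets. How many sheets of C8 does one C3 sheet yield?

32

C3 = 324 × 458 mm; C8 = 57 × 81 mm.
Each halving step doubles the count; 5 steps from C3 to C8.
2^5 = 32.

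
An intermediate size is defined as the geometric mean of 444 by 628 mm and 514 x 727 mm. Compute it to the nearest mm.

Short side: √(444 · 514) = √228216 ≈ 477.7 → 478 mm
Long side: √(628 · 727) = √456556 ≈ 675.7 → 676 mm

478 × 676 mm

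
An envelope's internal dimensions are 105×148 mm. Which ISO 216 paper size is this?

Aspect ratio 148/105 ≈ 1.410 — close to the ISO √2 ≈ 1.414.
In the A-series (A0 area = 1 m²): A6 = 105 × 148 mm.

A6 (105 × 148 mm)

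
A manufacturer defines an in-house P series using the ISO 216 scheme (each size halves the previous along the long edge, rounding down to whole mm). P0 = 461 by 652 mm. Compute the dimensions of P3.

P1: ⌊652/2⌋ × 461 = 326 × 461 mm
P2: ⌊461/2⌋ × 326 = 230 × 326 mm
P3: ⌊326/2⌋ × 230 = 163 × 230 mm

163 × 230 mm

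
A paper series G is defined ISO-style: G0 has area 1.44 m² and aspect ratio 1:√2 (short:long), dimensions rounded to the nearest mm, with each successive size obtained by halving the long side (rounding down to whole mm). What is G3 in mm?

Let G0's short side be w mm. w · w√2 = 1.44 m² = 1,440,000 mm², so w ≈ 1009.1 mm and w√2 ≈ 1427.0 mm → G0 = 1009 × 1427 mm.
G1: ⌊1427/2⌋ × 1009 = 713 × 1009 mm
G2: ⌊1009/2⌋ × 713 = 504 × 713 mm
G3: ⌊713/2⌋ × 504 = 356 × 504 mm

356 × 504 mm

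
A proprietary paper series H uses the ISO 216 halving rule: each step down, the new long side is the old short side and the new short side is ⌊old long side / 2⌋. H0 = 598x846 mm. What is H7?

H1 = 423 × 598 mm (from H0 by 1 halving).
H2: ⌊598/2⌋ × 423 = 299 × 423 mm
H3: ⌊423/2⌋ × 299 = 211 × 299 mm
H4: ⌊299/2⌋ × 211 = 149 × 211 mm
H5: ⌊211/2⌋ × 149 = 105 × 149 mm
H6: ⌊149/2⌋ × 105 = 74 × 105 mm
H7: ⌊105/2⌋ × 74 = 52 × 74 mm

52 × 74 mm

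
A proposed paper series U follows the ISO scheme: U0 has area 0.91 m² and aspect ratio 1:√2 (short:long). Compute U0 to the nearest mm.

802 × 1134 mm

Let the short side be w mm. Then w · w√2 = 0.91 m² = 910,000 mm².
w² = 910,000/√2, so w ≈ 802.2 mm; long side = w√2 ≈ 1134.4 mm.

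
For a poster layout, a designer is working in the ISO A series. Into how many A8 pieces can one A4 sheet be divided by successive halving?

Each ISO step halves the sheet: 1 × A4 → 2 × A5 → 4 × A6 → 8 × A7 → …
From A4 to A8 is 4 halving steps: 2^4 = 16.

16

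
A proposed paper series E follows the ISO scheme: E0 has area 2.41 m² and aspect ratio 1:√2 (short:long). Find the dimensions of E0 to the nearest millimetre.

1305 × 1846 mm

Let the short side be w mm. Then w · w√2 = 2.41 m² = 2,410,000 mm².
w² = 2,410,000/√2, so w ≈ 1305.4 mm; long side = w√2 ≈ 1846.1 mm.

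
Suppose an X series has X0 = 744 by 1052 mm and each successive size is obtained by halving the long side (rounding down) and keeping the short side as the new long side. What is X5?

X1: ⌊1052/2⌋ × 744 = 526 × 744 mm
X2: ⌊744/2⌋ × 526 = 372 × 526 mm
X3: ⌊526/2⌋ × 372 = 263 × 372 mm
X4: ⌊372/2⌋ × 263 = 186 × 263 mm
X5: ⌊263/2⌋ × 186 = 131 × 186 mm

131 × 186 mm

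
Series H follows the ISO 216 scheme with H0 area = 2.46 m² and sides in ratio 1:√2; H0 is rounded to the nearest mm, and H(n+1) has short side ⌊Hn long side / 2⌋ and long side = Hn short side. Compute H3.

466 × 659 mm

Let H0's short side be w mm. w · w√2 = 2.46 m² = 2,460,000 mm², so w ≈ 1318.9 mm and w√2 ≈ 1865.2 mm → H0 = 1319 × 1865 mm.
H1: ⌊1865/2⌋ × 1319 = 932 × 1319 mm
H2: ⌊1319/2⌋ × 932 = 659 × 932 mm
H3: ⌊932/2⌋ × 659 = 466 × 659 mm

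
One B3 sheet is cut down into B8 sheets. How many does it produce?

Each ISO step halves the sheet: 1 × B3 → 2 × B4 → 4 × B5 → 8 × B6 → …
From B3 to B8 is 5 halving steps: 2^5 = 32.

32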